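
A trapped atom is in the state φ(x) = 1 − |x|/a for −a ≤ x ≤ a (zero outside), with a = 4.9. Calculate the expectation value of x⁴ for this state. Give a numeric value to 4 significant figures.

⟨x⁴⟩ = ∫ x⁴·|φ|² dx / ∫|φ|² dx (integrals over the domain).
φ is even, so ∫ over [−a, a] = 2∫₀ᵃ with φ = 1 − x/a there: ∫₀ᵃ (1 − x/a)² dx = a/3, ∫₀ᵃ x²(1 − x/a)² dx = a³/30, ∫₀ᵃ x⁴(1 − x/a)² dx = a⁵/105.
State is unnormalized: ∫|φ|² dx = 3.2667, and ∫φ*·x⁴·φ dx = 53.805, so ⟨x⁴⟩ = 53.805 / 3.2667.
⟨x⁴⟩ = 16.471.

16.47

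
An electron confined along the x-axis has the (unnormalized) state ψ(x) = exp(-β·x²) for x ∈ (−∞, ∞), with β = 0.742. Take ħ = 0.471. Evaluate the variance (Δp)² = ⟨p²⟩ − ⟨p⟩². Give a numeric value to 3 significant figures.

Compute ⟨p⟩ and ⟨p²⟩ separately; (Δp)² = ⟨p²⟩ − ⟨p⟩².
Gaussian moments: ∫x^(2j)·e^(−2βx²) dx = (2j−1)!!/(4β)^j · √(π/(2β)), odd powers integrate to 0; here √(π/(2β)) = 1.4550. Derivatives: d/dx e^(−βx²) = −2βx·e^(−βx²), d²/dx² e^(−βx²) = (4β²x² − 2β)·e^(−βx²).
Normalization: ∫|ψ|² dx = 1.4550.
⟨p⟩ = 0.0000 and ⟨p²⟩ = 0.16461.
(Δp)² = 0.16461 − (0.0000)² = 0.16461.

0.165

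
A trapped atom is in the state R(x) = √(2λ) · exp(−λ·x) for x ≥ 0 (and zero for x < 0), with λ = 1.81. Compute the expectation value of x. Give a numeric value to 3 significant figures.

0.276

⟨x⟩ = ∫ x·|R|² dx (integrals over the domain).
Every integrand reduces to terms xʲ·e^(−2λx) on [0, ∞); use ∫₀^∞ xʲ·e^(−2λx) dx = j!/(2λ)^(j+1).
⟨x⟩ = 0.27624.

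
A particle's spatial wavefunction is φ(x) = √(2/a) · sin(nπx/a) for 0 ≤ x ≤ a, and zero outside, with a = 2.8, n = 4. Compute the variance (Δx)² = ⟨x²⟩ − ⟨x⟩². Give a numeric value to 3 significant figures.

Compute ⟨x⟩ and ⟨x²⟩ separately, then (Δx)² = ⟨x²⟩ − ⟨x⟩².
With sin²θ = (1 − cos2θ)/2 on 0 ≤ x ≤ a: ∫sin²(nπx/a) dx = a/2, ∫x·sin²(nπx/a) dx = a²/4, ∫x²·sin²(nπx/a) dx = a³·(1/6 − 1/(4n²π²)); higher powers xᵏ the same way, integrating xᵏ·cos(2nπx/a) by parts.
⟨x⟩ = 1.4000 and ⟨x²⟩ = 2.5885.
(Δx)² = 2.5885 − (1.4000)² = 0.62851.

0.629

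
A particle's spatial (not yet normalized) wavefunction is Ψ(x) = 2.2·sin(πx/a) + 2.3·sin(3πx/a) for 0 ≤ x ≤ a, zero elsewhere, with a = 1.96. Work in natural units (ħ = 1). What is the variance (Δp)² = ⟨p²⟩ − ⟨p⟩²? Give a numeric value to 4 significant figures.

Compute ⟨p⟩ and ⟨p²⟩ separately; (Δp)² = ⟨p²⟩ − ⟨p⟩².
d²/dx² sin(jπx/a) = −(jπ/a)²·sin(jπx/a); on 0 ≤ x ≤ a, ∫sin²(jπx/a) dx = a/2 and ∫sin(jπx/a)·sin(lπx/a) dx = 0 for j ≠ l, so only diagonal terms survive in ∫|Ψ|² and ∫Ψ·Ψ″; ∫Ψ·Ψ′ dx = [Ψ²/2] between the walls = 0.
Normalization: ∫|Ψ|² dx = 9.9274.
⟨p⟩ = 0.0000 and ⟨p²⟩ = 13.302.
(Δp)² = 13.302 − (0.0000)² = 13.302.

13.30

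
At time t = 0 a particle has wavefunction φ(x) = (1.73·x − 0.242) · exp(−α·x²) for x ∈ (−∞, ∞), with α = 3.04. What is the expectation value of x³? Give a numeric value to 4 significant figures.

-0.05576

⟨x³⟩ = ∫ x³·|φ|² dx / ∫|φ|² dx (integrals over the domain).
Expand each integrand as polynomial × e^(−2αx²) and use ∫x^(2j)·e^(−2αx²) dx = (2j−1)!!/(4α)^j · √(π/(2α)), odd powers → 0; here √(π/(2α)) = 0.71882.
State is unnormalized: ∫|φ|² dx = 0.21902, and ∫φ*·x³·φ dx = -0.012211, so ⟨x³⟩ = -0.012211 / 0.21902.
⟨x³⟩ = -0.055755.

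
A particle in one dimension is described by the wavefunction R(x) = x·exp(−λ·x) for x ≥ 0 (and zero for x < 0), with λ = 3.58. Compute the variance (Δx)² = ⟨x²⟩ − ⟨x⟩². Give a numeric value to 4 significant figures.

Compute ⟨x⟩ and ⟨x²⟩ separately, then (Δx)² = ⟨x²⟩ − ⟨x⟩².
Every integrand reduces to terms xʲ·e^(−2λx) on [0, ∞); use ∫₀^∞ xʲ·e^(−2λx) dx = j!/(2λ)^(j+1).
Normalization: ∫|R|² dx = 0.0054487.
⟨x⟩ = 0.41899 and ⟨x²⟩ = 0.23408.
(Δx)² = 0.23408 − (0.41899)² = 0.058519.

0.05852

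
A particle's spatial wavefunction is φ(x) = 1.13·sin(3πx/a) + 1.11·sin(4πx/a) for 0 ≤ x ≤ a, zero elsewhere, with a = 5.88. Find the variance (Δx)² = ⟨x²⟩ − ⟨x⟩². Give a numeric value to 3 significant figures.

Compute ⟨x⟩ and ⟨x²⟩ separately, then (Δx)² = ⟨x²⟩ − ⟨x⟩².
On 0 ≤ x ≤ a (j ≠ l): ∫sin²(jπx/a) dx = a/2, ∫sin(jπx/a)·sin(lπx/a) dx = 0; diagonal moments ∫x·sin²(jπx/a) dx = a²/4, ∫x²·sin²(jπx/a) dx = a³·(1/6 − 1/(4j²π²)); cross terms ∫x·sin(jπx/a)·sin(lπx/a) dx = 0 for j + l even and −4jla²/(π²(j² − l²)²) for j + l odd, ∫x²·sin(jπx/a)·sin(lπx/a) dx = (−1)^(j+l)·4jla³/(π²(j² − l²)²); higher powers the same way via product-to-sum and parts.
Normalization: ∫|φ|² dx = 7.3765.
⟨x⟩ = 1.7730 and ⟨x²⟩ = 4.5098.
(Δx)² = 4.5098 − (1.7730)² = 1.3664.

1.37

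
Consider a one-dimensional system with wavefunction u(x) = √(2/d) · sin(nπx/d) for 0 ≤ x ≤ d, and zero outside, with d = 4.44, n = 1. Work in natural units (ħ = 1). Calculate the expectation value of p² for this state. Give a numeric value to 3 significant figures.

0.501

p² u = −ħ² d²u/dx²; ⟨p²⟩ = −ħ² ∫ u*·u'' dx.
d/dx sin(nπx/d) = (nπ/d)·cos(nπx/d) and d²/dx² sin(nπx/d) = −(nπ/d)²·sin(nπx/d); on 0 ≤ x ≤ d, ∫sin²(nπx/d) dx = d/2 and ∫sin(nπx/d)·cos(nπx/d) dx = 0.
⟨p²⟩ = 0.50065.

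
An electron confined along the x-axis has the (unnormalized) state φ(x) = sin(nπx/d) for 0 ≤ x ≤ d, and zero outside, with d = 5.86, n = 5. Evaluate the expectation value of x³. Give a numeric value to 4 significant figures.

49.70

⟨x³⟩ = ∫ x³·|φ|² dx / ∫|φ|² dx (integrals over the domain).
With sin²θ = (1 − cos2θ)/2 on 0 ≤ x ≤ d: ∫sin²(nπx/d) dx = d/2, ∫x·sin²(nπx/d) dx = d²/4, ∫x²·sin²(nπx/d) dx = d³·(1/6 − 1/(4n²π²)); higher powers xᵏ the same way, integrating xᵏ·cos(2nπx/d) by parts.
State is unnormalized: ∫|φ|² dx = 2.9300, and ∫φ*·x³·φ dx = 145.61, so ⟨x³⟩ = 145.61 / 2.9300.
⟨x³⟩ = 49.696.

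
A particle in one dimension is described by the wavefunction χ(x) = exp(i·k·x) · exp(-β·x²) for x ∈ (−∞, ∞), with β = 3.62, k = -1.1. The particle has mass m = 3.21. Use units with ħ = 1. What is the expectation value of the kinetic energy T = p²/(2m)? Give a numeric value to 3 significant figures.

0.752

T = −(ħ²/2m) d²/dx², so ⟨T⟩ = −(ħ²/2m) ∫ χ*·χ'' dx / ∫|χ|² dx; with m = 3.21.
Gaussian moments: ∫x^(2j)·e^(−2βx²) dx = (2j−1)!!/(4β)^j · √(π/(2β)), odd powers integrate to 0; here √(π/(2β)) = 0.65873. Derivatives: χ′ = (ik − 2βx)·χ, χ″ = ((ik − 2βx)² − 2β)·χ; the odd-in-x pieces drop out.
State is unnormalized: ∫|χ|² dx = 0.65873, and ∫χ*·(−ħ²/2m · χ'') dx = 0.49558, so ⟨T⟩ = 0.49558 / 0.65873.
⟨T⟩ = 0.75234.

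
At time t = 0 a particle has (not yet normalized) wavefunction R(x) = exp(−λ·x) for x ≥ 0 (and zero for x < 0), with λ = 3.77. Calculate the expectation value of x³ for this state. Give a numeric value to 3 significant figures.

⟨x³⟩ = ∫ x³·|R|² dx / ∫|R|² dx (integrals over the domain).
Every integrand reduces to terms xʲ·e^(−2λx) on [0, ∞); use ∫₀^∞ xʲ·e^(−2λx) dx = j!/(2λ)^(j+1).
State is unnormalized: ∫|R|² dx = 0.13263, and ∫R*·x³·R dx = 0.0018564, so ⟨x³⟩ = 0.0018564 / 0.13263.
⟨x³⟩ = 0.013997.

0.0140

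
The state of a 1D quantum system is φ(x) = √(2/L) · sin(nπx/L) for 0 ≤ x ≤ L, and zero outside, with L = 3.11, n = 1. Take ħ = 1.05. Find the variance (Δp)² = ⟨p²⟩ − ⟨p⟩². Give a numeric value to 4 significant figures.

Compute ⟨p⟩ and ⟨p²⟩ separately; (Δp)² = ⟨p²⟩ − ⟨p⟩².
d/dx sin(nπx/L) = (nπ/L)·cos(nπx/L) and d²/dx² sin(nπx/L) = −(nπ/L)²·sin(nπx/L); on 0 ≤ x ≤ L, ∫sin²(nπx/L) dx = L/2 and ∫sin(nπx/L)·cos(nπx/L) dx = 0.
⟨p⟩ = 0.0000 and ⟨p²⟩ = 1.1250.
(Δp)² = 1.1250 − (0.0000)² = 1.1250.

1.125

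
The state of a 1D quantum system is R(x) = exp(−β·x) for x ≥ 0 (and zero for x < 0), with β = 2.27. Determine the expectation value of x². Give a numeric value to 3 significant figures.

0.0970

⟨x²⟩ = ∫ x²·|R|² dx / ∫|R|² dx (integrals over the domain).
Every integrand reduces to terms xʲ·e^(−2βx) on [0, ∞); use ∫₀^∞ xʲ·e^(−2βx) dx = j!/(2β)^(j+1).
State is unnormalized: ∫|R|² dx = 0.22026, and ∫R*·x²·R dx = 0.021373, so ⟨x²⟩ = 0.021373 / 0.22026.
⟨x²⟩ = 0.097033.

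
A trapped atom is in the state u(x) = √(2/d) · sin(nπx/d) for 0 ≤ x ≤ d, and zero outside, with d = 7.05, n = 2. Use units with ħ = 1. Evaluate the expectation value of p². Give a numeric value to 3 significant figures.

p² u = −ħ² d²u/dx²; ⟨p²⟩ = −ħ² ∫ u*·u'' dx.
d/dx sin(nπx/d) = (nπ/d)·cos(nπx/d) and d²/dx² sin(nπx/d) = −(nπ/d)²·sin(nπx/d); on 0 ≤ x ≤ d, ∫sin²(nπx/d) dx = d/2 and ∫sin(nπx/d)·cos(nπx/d) dx = 0.
⟨p²⟩ = 0.79429.

0.794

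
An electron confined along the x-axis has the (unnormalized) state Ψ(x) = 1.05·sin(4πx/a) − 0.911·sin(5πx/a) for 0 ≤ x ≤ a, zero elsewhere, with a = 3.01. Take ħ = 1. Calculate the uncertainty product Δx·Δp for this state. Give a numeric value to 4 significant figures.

Δx = √(⟨x²⟩−⟨x⟩²), Δp = √(⟨p²⟩−⟨p⟩²).
On 0 ≤ x ≤ a (j ≠ l): ∫sin²(jπx/a) dx = a/2, ∫sin(jπx/a)·sin(lπx/a) dx = 0; diagonal moments ∫x·sin²(jπx/a) dx = a²/4, ∫x²·sin²(jπx/a) dx = a³·(1/6 − 1/(4j²π²)); cross terms ∫x·sin(jπx/a)·sin(lπx/a) dx = 0 for j + l even and −4jla²/(π²(j² − l²)²) for j + l odd, ∫x²·sin(jπx/a)·sin(lπx/a) dx = (−1)^(j+l)·4jla³/(π²(j² − l²)²); higher powers the same way via product-to-sum and parts. d²/dx² sin(jπx/a) = −(jπ/a)²·sin(jπx/a); on 0 ≤ x ≤ a, ∫sin²(jπx/a) dx = a/2 and ∫sin(jπx/a)·sin(lπx/a) dx = 0 for j ≠ l, so only diagonal terms survive in ∫|Ψ|² and ∫Ψ·Ψ″; ∫Ψ·Ψ′ dx = [Ψ²/2] between the walls = 0.
Normalization: ∫|Ψ|² dx = 2.9083.
⟨x⟩ = 2.1014, ⟨x²⟩ = 4.7909 ⇒ Δx = 0.61242.
⟨p⟩ = 0.0000, ⟨p²⟩ = 21.640 ⇒ Δp = 4.6519.
Δx·Δp = 2.8489.

2.849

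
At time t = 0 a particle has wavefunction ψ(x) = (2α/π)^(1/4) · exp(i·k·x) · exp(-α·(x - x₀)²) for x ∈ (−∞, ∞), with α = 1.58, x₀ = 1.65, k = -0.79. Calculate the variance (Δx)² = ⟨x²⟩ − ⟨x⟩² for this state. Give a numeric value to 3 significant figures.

0.158

Compute ⟨x⟩ and ⟨x²⟩ separately, then (Δx)² = ⟨x²⟩ − ⟨x⟩².
Gaussian moments (u = x − x₀): ∫u^(2j)·e^(−2αu²) du = (2j−1)!!/(4α)^j · √(π/(2α)), odd powers integrate to 0; here √(π/(2α)) = 0.99708.
⟨x⟩ = 1.6500 and ⟨x²⟩ = 2.8807.
(Δx)² = 2.8807 − (1.6500)² = 0.15823.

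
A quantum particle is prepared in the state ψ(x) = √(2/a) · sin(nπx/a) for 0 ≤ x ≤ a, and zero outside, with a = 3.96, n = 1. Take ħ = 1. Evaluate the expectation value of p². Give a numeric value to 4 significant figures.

0.6294

p² ψ = −ħ² d²ψ/dx²; ⟨p²⟩ = −ħ² ∫ ψ*·ψ'' dx.
d/dx sin(nπx/a) = (nπ/a)·cos(nπx/a) and d²/dx² sin(nπx/a) = −(nπ/a)²·sin(nπx/a); on 0 ≤ x ≤ a, ∫sin²(nπx/a) dx = a/2 and ∫sin(nπx/a)·cos(nπx/a) dx = 0.
⟨p²⟩ = 0.62937.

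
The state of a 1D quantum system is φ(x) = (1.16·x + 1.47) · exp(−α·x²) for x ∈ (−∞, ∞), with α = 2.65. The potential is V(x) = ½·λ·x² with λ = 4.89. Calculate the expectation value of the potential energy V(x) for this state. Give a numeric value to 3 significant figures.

⟨V⟩ = ∫ V(x)·|φ|² dx / ∫|φ|² dx.
Expand each integrand as polynomial × e^(−2αx²) and use ∫x^(2j)·e^(−2αx²) dx = (2j−1)!!/(4α)^j · √(π/(2α)), odd powers → 0; here √(π/(2α)) = 0.76990.
State is unnormalized: ∫|φ|² dx = 1.7614, and ∫φ*·V(x)·φ dx = 0.45138, so ⟨V⟩ = 0.45138 / 1.7614.
⟨V⟩ = 0.25626.

0.256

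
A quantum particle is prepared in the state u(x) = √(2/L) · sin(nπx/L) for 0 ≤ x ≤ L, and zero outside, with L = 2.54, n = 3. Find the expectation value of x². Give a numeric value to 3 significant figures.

2.11

⟨x²⟩ = ∫ x²·|u|² dx (integrals over the domain).
With sin²θ = (1 − cos2θ)/2 on 0 ≤ x ≤ L: ∫sin²(nπx/L) dx = L/2, ∫x·sin²(nπx/L) dx = L²/4, ∫x²·sin²(nπx/L) dx = L³·(1/6 − 1/(4n²π²)); higher powers xᵏ the same way, integrating xᵏ·cos(2nπx/L) by parts.
⟨x²⟩ = 2.1142.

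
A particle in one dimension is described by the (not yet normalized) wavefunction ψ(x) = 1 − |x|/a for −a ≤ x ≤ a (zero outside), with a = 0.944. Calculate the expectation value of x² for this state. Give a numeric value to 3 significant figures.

0.0891

⟨x²⟩ = ∫ x²·|ψ|² dx / ∫|ψ|² dx (integrals over the domain).
ψ is even, so ∫ over [−a, a] = 2∫₀ᵃ with ψ = 1 − x/a there: ∫₀ᵃ (1 − x/a)² dx = a/3, ∫₀ᵃ x²(1 − x/a)² dx = a³/30, ∫₀ᵃ x⁴(1 − x/a)² dx = a⁵/105.
State is unnormalized: ∫|ψ|² dx = 0.62933, and ∫ψ*·x²·ψ dx = 0.056082, so ⟨x²⟩ = 0.056082 / 0.62933.
⟨x²⟩ = 0.089114.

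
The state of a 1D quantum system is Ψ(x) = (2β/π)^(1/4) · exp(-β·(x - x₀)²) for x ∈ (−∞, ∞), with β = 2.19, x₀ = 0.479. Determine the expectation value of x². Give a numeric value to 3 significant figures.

0.344

⟨x²⟩ = ∫ x²·|Ψ|² dx (integrals over the domain).
Gaussian moments (u = x − x₀): ∫u^(2j)·e^(−2βu²) du = (2j−1)!!/(4β)^j · √(π/(2β)), odd powers integrate to 0; here √(π/(2β)) = 0.84691.
⟨x²⟩ = 0.34360.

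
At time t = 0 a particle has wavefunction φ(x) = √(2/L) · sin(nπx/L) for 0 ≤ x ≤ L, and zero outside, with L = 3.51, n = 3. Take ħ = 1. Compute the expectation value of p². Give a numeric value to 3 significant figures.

p² φ = −ħ² d²φ/dx²; ⟨p²⟩ = −ħ² ∫ φ*·φ'' dx.
d/dx sin(nπx/L) = (nπ/L)·cos(nπx/L) and d²/dx² sin(nπx/L) = −(nπ/L)²·sin(nπx/L); on 0 ≤ x ≤ L, ∫sin²(nπx/L) dx = L/2 and ∫sin(nπx/L)·cos(nπx/L) dx = 0.
⟨p²⟩ = 7.2099.

7.21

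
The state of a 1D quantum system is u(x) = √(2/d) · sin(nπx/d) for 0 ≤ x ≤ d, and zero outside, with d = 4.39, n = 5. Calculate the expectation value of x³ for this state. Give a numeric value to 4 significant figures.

20.89

⟨x³⟩ = ∫ x³·|u|² dx (integrals over the domain).
With sin²θ = (1 − cos2θ)/2 on 0 ≤ x ≤ d: ∫sin²(nπx/d) dx = d/2, ∫x·sin²(nπx/d) dx = d²/4, ∫x²·sin²(nπx/d) dx = d³·(1/6 − 1/(4n²π²)); higher powers xᵏ the same way, integrating xᵏ·cos(2nπx/d) by parts.
⟨x³⟩ = 20.894.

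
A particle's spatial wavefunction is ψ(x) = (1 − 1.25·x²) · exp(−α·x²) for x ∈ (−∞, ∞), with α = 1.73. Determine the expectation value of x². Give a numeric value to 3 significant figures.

0.0796

⟨x²⟩ = ∫ x²·|ψ|² dx / ∫|ψ|² dx (integrals over the domain).
Expand each integrand as polynomial × e^(−2αx²) and use ∫x^(2j)·e^(−2αx²) dx = (2j−1)!!/(4α)^j · √(π/(2α)), odd powers → 0; here √(π/(2α)) = 0.95288.
State is unnormalized: ∫|ψ|² dx = 0.70190, and ∫ψ*·x²·ψ dx = 0.055854, so ⟨x²⟩ = 0.055854 / 0.70190.
⟨x²⟩ = 0.079575.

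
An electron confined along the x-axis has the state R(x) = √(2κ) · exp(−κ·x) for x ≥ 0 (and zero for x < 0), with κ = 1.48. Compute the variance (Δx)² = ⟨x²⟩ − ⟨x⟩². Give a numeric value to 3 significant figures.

Compute ⟨x⟩ and ⟨x²⟩ separately, then (Δx)² = ⟨x²⟩ − ⟨x⟩².
Every integrand reduces to terms xʲ·e^(−2κx) on [0, ∞); use ∫₀^∞ xʲ·e^(−2κx) dx = j!/(2κ)^(j+1).
⟨x⟩ = 0.33784 and ⟨x²⟩ = 0.22827.
(Δx)² = 0.22827 − (0.33784)² = 0.11413.

0.114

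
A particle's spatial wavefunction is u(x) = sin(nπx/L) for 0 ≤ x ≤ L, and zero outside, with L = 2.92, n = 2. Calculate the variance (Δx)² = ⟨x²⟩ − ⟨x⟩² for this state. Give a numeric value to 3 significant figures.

Compute ⟨x⟩ and ⟨x²⟩ separately, then (Δx)² = ⟨x²⟩ − ⟨x⟩².
With sin²θ = (1 − cos2θ)/2 on 0 ≤ x ≤ L: ∫sin²(nπx/L) dx = L/2, ∫x·sin²(nπx/L) dx = L²/4, ∫x²·sin²(nπx/L) dx = L³·(1/6 − 1/(4n²π²)); higher powers xᵏ the same way, integrating xᵏ·cos(2nπx/L) by parts.
Normalization: ∫|u|² dx = 1.4600.
⟨x⟩ = 1.4600 and ⟨x²⟩ = 2.7341.
(Δx)² = 2.7341 − (1.4600)² = 0.60255.

0.603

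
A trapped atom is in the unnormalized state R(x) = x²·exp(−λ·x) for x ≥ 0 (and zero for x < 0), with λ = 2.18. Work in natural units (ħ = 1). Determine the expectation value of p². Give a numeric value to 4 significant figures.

1.584

p² R = −ħ² d²R/dx²; ⟨p²⟩ = −ħ² ∫ R*·R'' dx / ∫|R|² dx.
Differentiate x²·exp(−λ·x) with the product rule; every integrand then reduces to terms xʲ·e^(−2λx) on [0, ∞), with ∫₀^∞ xʲ·e^(−2λx) dx = j!/(2λ)^(j+1).
State is unnormalized: ∫|R|² dx = 0.015233, and ∫R*·(−ħ² R'') dx = 0.024131, so ⟨p²⟩ = 0.024131 / 0.015233.
⟨p²⟩ = 1.5841.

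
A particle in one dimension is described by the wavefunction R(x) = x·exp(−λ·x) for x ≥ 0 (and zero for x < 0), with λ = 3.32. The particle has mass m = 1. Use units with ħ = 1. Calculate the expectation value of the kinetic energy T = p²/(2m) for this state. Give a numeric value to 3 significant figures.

T = −(ħ²/2m) d²/dx², so ⟨T⟩ = −(ħ²/2m) ∫ R*·R'' dx / ∫|R|² dx; with m = 1.
Differentiate x·exp(−λ·x) with the product rule; every integrand then reduces to terms xʲ·e^(−2λx) on [0, ∞), with ∫₀^∞ xʲ·e^(−2λx) dx = j!/(2λ)^(j+1).
State is unnormalized: ∫|R|² dx = 0.0068317, and ∫R*·(−ħ²/2m · R'') dx = 0.037651, so ⟨T⟩ = 0.037651 / 0.0068317.
⟨T⟩ = 5.5112.

5.51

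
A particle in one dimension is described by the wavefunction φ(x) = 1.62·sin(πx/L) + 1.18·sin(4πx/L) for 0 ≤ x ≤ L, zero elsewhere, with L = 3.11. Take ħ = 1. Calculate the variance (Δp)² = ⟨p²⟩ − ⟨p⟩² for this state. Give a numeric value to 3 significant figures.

Compute ⟨p⟩ and ⟨p²⟩ separately; (Δp)² = ⟨p²⟩ − ⟨p⟩².
d²/dx² sin(jπx/L) = −(jπ/L)²·sin(jπx/L); on 0 ≤ x ≤ L, ∫sin²(jπx/L) dx = L/2 and ∫sin(jπx/L)·sin(lπx/L) dx = 0 for j ≠ l, so only diagonal terms survive in ∫|φ|² and ∫φ·φ″; ∫φ·φ′ dx = [φ²/2] between the walls = 0.
Normalization: ∫|φ|² dx = 6.2461.
⟨p⟩ = 0.0000 and ⟨p²⟩ = 6.3263.
(Δp)² = 6.3263 − (0.0000)² = 6.3263.

6.33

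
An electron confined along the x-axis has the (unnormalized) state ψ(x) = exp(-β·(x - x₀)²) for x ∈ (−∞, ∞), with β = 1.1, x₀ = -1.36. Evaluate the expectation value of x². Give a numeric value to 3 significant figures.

2.08

⟨x²⟩ = ∫ x²·|ψ|² dx / ∫|ψ|² dx (integrals over the domain).
Gaussian moments (u = x − x₀): ∫u^(2j)·e^(−2βu²) du = (2j−1)!!/(4β)^j · √(π/(2β)), odd powers integrate to 0; here √(π/(2β)) = 1.1950.
State is unnormalized: ∫|ψ|² dx = 1.1950, and ∫ψ*·x²·ψ dx = 2.4818, so ⟨x²⟩ = 2.4818 / 1.1950.
⟨x²⟩ = 2.0769.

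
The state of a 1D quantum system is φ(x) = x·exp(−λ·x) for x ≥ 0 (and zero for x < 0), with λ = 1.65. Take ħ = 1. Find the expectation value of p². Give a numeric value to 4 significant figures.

p² φ = −ħ² d²φ/dx²; ⟨p²⟩ = −ħ² ∫ φ*·φ'' dx / ∫|φ|² dx.
Differentiate x·exp(−λ·x) with the product rule; every integrand then reduces to terms xʲ·e^(−2λx) on [0, ∞), with ∫₀^∞ xʲ·e^(−2λx) dx = j!/(2λ)^(j+1).
State is unnormalized: ∫|φ|² dx = 0.055653, and ∫φ*·(−ħ² φ'') dx = 0.15152, so ⟨p²⟩ = 0.15152 / 0.055653.
⟨p²⟩ = 2.7225.

2.723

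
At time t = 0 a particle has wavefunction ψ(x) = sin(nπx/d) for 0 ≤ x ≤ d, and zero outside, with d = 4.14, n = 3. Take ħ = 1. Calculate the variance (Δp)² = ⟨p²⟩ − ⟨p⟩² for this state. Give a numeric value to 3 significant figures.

5.18

Compute ⟨p⟩ and ⟨p²⟩ separately; (Δp)² = ⟨p²⟩ − ⟨p⟩².
d/dx sin(nπx/d) = (nπ/d)·cos(nπx/d) and d²/dx² sin(nπx/d) = −(nπ/d)²·sin(nπx/d); on 0 ≤ x ≤ d, ∫sin²(nπx/d) dx = d/2 and ∫sin(nπx/d)·cos(nπx/d) dx = 0.
Normalization: ∫|ψ|² dx = 2.0700.
⟨p⟩ = 0.0000 and ⟨p²⟩ = 5.1825.
(Δp)² = 5.1825 − (0.0000)² = 5.1825.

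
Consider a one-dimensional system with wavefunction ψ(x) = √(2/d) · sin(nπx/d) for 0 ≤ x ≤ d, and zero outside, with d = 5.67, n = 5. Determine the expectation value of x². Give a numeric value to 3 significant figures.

10.7

⟨x²⟩ = ∫ x²·|ψ|² dx (integrals over the domain).
With sin²θ = (1 − cos2θ)/2 on 0 ≤ x ≤ d: ∫sin²(nπx/d) dx = d/2, ∫x·sin²(nπx/d) dx = d²/4, ∫x²·sin²(nπx/d) dx = d³·(1/6 − 1/(4n²π²)); higher powers xᵏ the same way, integrating xᵏ·cos(2nπx/d) by parts.
⟨x²⟩ = 10.651.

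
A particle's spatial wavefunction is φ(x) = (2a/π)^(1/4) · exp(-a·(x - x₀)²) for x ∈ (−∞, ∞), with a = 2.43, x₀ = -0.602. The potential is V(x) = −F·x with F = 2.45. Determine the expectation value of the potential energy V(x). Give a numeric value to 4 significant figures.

⟨V⟩ = ∫ V(x)·|φ|² dx.
Gaussian moments (u = x − x₀): ∫u^(2j)·e^(−2au²) du = (2j−1)!!/(4a)^j · √(π/(2a)), odd powers integrate to 0; here √(π/(2a)) = 0.80400.
⟨V⟩ = 1.4749.

1.475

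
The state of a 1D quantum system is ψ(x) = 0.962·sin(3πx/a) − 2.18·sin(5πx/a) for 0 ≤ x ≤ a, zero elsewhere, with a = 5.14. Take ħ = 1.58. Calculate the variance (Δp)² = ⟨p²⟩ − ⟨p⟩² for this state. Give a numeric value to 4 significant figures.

Compute ⟨p⟩ and ⟨p²⟩ separately; (Δp)² = ⟨p²⟩ − ⟨p⟩².
d²/dx² sin(jπx/a) = −(jπ/a)²·sin(jπx/a); on 0 ≤ x ≤ a, ∫sin²(jπx/a) dx = a/2 and ∫sin(jπx/a)·sin(lπx/a) dx = 0 for j ≠ l, so only diagonal terms survive in ∫|ψ|² and ∫ψ·ψ″; ∫ψ·ψ′ dx = [ψ²/2] between the walls = 0.
Normalization: ∫|ψ|² dx = 14.592.
⟨p⟩ = 0.0000 and ⟨p²⟩ = 20.883.
(Δp)² = 20.883 − (0.0000)² = 20.883.

20.88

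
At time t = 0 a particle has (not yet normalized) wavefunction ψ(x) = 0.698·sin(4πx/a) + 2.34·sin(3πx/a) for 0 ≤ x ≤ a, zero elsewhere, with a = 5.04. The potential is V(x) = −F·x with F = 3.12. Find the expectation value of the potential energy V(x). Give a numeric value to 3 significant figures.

⟨V⟩ = ∫ V(x)·|ψ|² dx / ∫|ψ|² dx.
On 0 ≤ x ≤ a (j ≠ l): ∫sin²(jπx/a) dx = a/2, ∫sin(jπx/a)·sin(lπx/a) dx = 0; diagonal moments ∫x·sin²(jπx/a) dx = a²/4, ∫x²·sin²(jπx/a) dx = a³·(1/6 − 1/(4j²π²)); cross terms ∫x·sin(jπx/a)·sin(lπx/a) dx = 0 for j + l even and −4jla²/(π²(j² − l²)²) for j + l odd, ∫x²·sin(jπx/a)·sin(lπx/a) dx = (−1)^(j+l)·4jla³/(π²(j² − l²)²); higher powers the same way via product-to-sum and parts.
State is unnormalized: ∫|ψ|² dx = 15.026, and ∫ψ*·V(x)·ψ dx = -92.447, so ⟨V⟩ = -92.447 / 15.026.
⟨V⟩ = -6.1523.

-6.15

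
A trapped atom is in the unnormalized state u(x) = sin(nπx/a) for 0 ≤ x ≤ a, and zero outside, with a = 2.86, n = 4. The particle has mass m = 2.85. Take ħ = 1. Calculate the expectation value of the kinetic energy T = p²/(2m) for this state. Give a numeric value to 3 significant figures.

T = −(ħ²/2m) d²/dx², so ⟨T⟩ = −(ħ²/2m) ∫ u*·u'' dx / ∫|u|² dx; with m = 2.85.
d/dx sin(nπx/a) = (nπ/a)·cos(nπx/a) and d²/dx² sin(nπx/a) = −(nπ/a)²·sin(nπx/a); on 0 ≤ x ≤ a, ∫sin²(nπx/a) dx = a/2 and ∫sin(nπx/a)·cos(nπx/a) dx = 0.
State is unnormalized: ∫|u|² dx = 1.4300, and ∫u*·(−ħ²/2m · u'') dx = 4.8434, so ⟨T⟩ = 4.8434 / 1.4300.
⟨T⟩ = 3.3870.

3.39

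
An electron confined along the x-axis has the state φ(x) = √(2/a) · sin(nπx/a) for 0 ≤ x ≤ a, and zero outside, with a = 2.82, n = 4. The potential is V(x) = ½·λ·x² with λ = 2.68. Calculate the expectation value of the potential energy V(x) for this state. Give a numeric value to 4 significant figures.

3.518

⟨V⟩ = ∫ V(x)·|φ|² dx.
With sin²θ = (1 − cos2θ)/2 on 0 ≤ x ≤ a: ∫sin²(nπx/a) dx = a/2, ∫x·sin²(nπx/a) dx = a²/4, ∫x²·sin²(nπx/a) dx = a³·(1/6 − 1/(4n²π²)); higher powers xᵏ the same way, integrating xᵏ·cos(2nπx/a) by parts.
⟨V⟩ = 3.5183.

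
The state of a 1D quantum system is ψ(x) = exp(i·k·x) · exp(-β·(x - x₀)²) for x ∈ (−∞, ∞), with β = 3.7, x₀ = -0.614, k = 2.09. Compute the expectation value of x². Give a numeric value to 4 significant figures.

⟨x²⟩ = ∫ x²·|ψ|² dx / ∫|ψ|² dx (integrals over the domain).
Gaussian moments (u = x − x₀): ∫u^(2j)·e^(−2βu²) du = (2j−1)!!/(4β)^j · √(π/(2β)), odd powers integrate to 0; here √(π/(2β)) = 0.65157.
State is unnormalized: ∫|ψ|² dx = 0.65157, and ∫ψ*·x²·ψ dx = 0.28966, so ⟨x²⟩ = 0.28966 / 0.65157.
⟨x²⟩ = 0.44456.

0.4446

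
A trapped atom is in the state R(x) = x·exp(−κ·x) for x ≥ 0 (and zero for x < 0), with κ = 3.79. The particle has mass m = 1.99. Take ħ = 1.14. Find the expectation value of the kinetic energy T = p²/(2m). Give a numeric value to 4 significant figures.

4.690

T = −(ħ²/2m) d²/dx², so ⟨T⟩ = −(ħ²/2m) ∫ R*·R'' dx / ∫|R|² dx; with m = 1.99.
Differentiate x·exp(−κ·x) with the product rule; every integrand then reduces to terms xʲ·e^(−2κx) on [0, ∞), with ∫₀^∞ xʲ·e^(−2κx) dx = j!/(2κ)^(j+1).
State is unnormalized: ∫|R|² dx = 0.0045922, and ∫R*·(−ħ²/2m · R'') dx = 0.021539, so ⟨T⟩ = 0.021539 / 0.0045922.
⟨T⟩ = 4.6903.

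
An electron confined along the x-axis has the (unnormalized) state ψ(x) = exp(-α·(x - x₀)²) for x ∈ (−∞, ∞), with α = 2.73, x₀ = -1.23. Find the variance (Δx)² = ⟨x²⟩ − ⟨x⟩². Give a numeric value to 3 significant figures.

Compute ⟨x⟩ and ⟨x²⟩ separately, then (Δx)² = ⟨x²⟩ − ⟨x⟩².
Gaussian moments (u = x − x₀): ∫u^(2j)·e^(−2αu²) du = (2j−1)!!/(4α)^j · √(π/(2α)), odd powers integrate to 0; here √(π/(2α)) = 0.75854.
Normalization: ∫|ψ|² dx = 0.75854.
⟨x⟩ = -1.2300 and ⟨x²⟩ = 1.6045.
(Δx)² = 1.6045 − (-1.2300)² = 0.091575.

0.0916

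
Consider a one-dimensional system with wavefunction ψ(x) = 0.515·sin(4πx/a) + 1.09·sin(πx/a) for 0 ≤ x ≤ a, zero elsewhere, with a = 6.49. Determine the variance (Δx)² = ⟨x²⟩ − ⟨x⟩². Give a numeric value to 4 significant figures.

Compute ⟨x⟩ and ⟨x²⟩ separately, then (Δx)² = ⟨x²⟩ − ⟨x⟩².
On 0 ≤ x ≤ a (j ≠ l): ∫sin²(jπx/a) dx = a/2, ∫sin(jπx/a)·sin(lπx/a) dx = 0; diagonal moments ∫x·sin²(jπx/a) dx = a²/4, ∫x²·sin²(jπx/a) dx = a³·(1/6 − 1/(4j²π²)); cross terms ∫x·sin(jπx/a)·sin(lπx/a) dx = 0 for j + l even and −4jla²/(π²(j² − l²)²) for j + l odd, ∫x²·sin(jπx/a)·sin(lπx/a) dx = (−1)^(j+l)·4jla³/(π²(j² − l²)²); higher powers the same way via product-to-sum and parts.
Normalization: ∫|ψ|² dx = 4.7160.
⟨x⟩ = 3.1728 and ⟨x²⟩ = 11.802.
(Δx)² = 11.802 − (3.1728)² = 1.7360.

1.736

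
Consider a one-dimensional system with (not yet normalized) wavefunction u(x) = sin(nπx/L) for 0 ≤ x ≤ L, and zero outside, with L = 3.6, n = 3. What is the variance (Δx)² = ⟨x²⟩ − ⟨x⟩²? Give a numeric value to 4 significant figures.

1.007

Compute ⟨x⟩ and ⟨x²⟩ separately, then (Δx)² = ⟨x²⟩ − ⟨x⟩².
With sin²θ = (1 − cos2θ)/2 on 0 ≤ x ≤ L: ∫sin²(nπx/L) dx = L/2, ∫x·sin²(nπx/L) dx = L²/4, ∫x²·sin²(nπx/L) dx = L³·(1/6 − 1/(4n²π²)); higher powers xᵏ the same way, integrating xᵏ·cos(2nπx/L) by parts.
Normalization: ∫|u|² dx = 1.8000.
⟨x⟩ = 1.8000 and ⟨x²⟩ = 4.2470.
(Δx)² = 4.2470 − (1.8000)² = 1.0070.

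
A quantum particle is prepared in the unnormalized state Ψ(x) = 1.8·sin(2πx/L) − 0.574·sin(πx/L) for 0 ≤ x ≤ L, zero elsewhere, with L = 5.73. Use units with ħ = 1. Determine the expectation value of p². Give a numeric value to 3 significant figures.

p² Ψ = −ħ² d²Ψ/dx²; ⟨p²⟩ = −ħ² ∫ Ψ*·Ψ'' dx / ∫|Ψ|² dx.
d²/dx² sin(jπx/L) = −(jπ/L)²·sin(jπx/L); on 0 ≤ x ≤ L, ∫sin²(jπx/L) dx = L/2 and ∫sin(jπx/L)·sin(lπx/L) dx = 0 for j ≠ l, so only diagonal terms survive in ∫|Ψ|² and ∫Ψ·Ψ″; ∫Ψ·Ψ′ dx = [Ψ²/2] between the walls = 0.
State is unnormalized: ∫|Ψ|² dx = 10.227, and ∫Ψ*·(−ħ² Ψ'') dx = 11.445, so ⟨p²⟩ = 11.445 / 10.227.
⟨p²⟩ = 1.1192.

1.12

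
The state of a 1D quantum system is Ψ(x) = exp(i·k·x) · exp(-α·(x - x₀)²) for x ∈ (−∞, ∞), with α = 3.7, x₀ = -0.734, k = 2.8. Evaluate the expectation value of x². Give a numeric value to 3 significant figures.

0.606

⟨x²⟩ = ∫ x²·|Ψ|² dx / ∫|Ψ|² dx (integrals over the domain).
Gaussian moments (u = x − x₀): ∫u^(2j)·e^(−2αu²) du = (2j−1)!!/(4α)^j · √(π/(2α)), odd powers integrate to 0; here √(π/(2α)) = 0.65157.
State is unnormalized: ∫|Ψ|² dx = 0.65157, and ∫Ψ*·x²·Ψ dx = 0.39506, so ⟨x²⟩ = 0.39506 / 0.65157.
⟨x²⟩ = 0.60632.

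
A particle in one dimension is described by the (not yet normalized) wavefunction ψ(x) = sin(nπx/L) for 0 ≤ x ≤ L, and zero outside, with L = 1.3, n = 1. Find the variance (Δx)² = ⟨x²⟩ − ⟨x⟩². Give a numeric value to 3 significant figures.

Compute ⟨x⟩ and ⟨x²⟩ separately, then (Δx)² = ⟨x²⟩ − ⟨x⟩².
With sin²θ = (1 − cos2θ)/2 on 0 ≤ x ≤ L: ∫sin²(nπx/L) dx = L/2, ∫x·sin²(nπx/L) dx = L²/4, ∫x²·sin²(nπx/L) dx = L³·(1/6 − 1/(4n²π²)); higher powers xᵏ the same way, integrating xᵏ·cos(2nπx/L) by parts.
Normalization: ∫|ψ|² dx = 0.65000.
⟨x⟩ = 0.65000 and ⟨x²⟩ = 0.47772.
(Δx)² = 0.47772 − (0.65000)² = 0.055217.

0.0552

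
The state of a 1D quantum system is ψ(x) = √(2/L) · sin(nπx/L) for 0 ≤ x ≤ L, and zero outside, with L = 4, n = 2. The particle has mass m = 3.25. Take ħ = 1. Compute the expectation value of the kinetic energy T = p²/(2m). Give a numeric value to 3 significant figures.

T = −(ħ²/2m) d²/dx², so ⟨T⟩ = −(ħ²/2m) ∫ ψ*·ψ'' dx; with m = 3.25.
d/dx sin(nπx/L) = (nπ/L)·cos(nπx/L) and d²/dx² sin(nπx/L) = −(nπ/L)²·sin(nπx/L); on 0 ≤ x ≤ L, ∫sin²(nπx/L) dx = L/2 and ∫sin(nπx/L)·cos(nπx/L) dx = 0.
⟨T⟩ = 0.37960.

0.380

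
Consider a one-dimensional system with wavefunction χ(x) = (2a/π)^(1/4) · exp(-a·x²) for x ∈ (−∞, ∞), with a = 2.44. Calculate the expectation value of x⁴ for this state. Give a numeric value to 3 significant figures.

0.0315

⟨x⁴⟩ = ∫ x⁴·|χ|² dx (integrals over the domain).
Gaussian moments: ∫x^(2j)·e^(−2ax²) dx = (2j−1)!!/(4a)^j · √(π/(2a)), odd powers integrate to 0; here √(π/(2a)) = 0.80235.
⟨x⁴⟩ = 0.031494.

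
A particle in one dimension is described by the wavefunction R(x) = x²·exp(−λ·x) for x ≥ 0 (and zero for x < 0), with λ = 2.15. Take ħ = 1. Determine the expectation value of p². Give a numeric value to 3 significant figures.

1.54

p² R = −ħ² d²R/dx²; ⟨p²⟩ = −ħ² ∫ R*·R'' dx / ∫|R|² dx.
Differentiate x²·exp(−λ·x) with the product rule; every integrand then reduces to terms xʲ·e^(−2λx) on [0, ∞), with ∫₀^∞ xʲ·e^(−2λx) dx = j!/(2λ)^(j+1).
State is unnormalized: ∫|R|² dx = 0.016326, and ∫R*·(−ħ² R'') dx = 0.025155, so ⟨p²⟩ = 0.025155 / 0.016326.
⟨p²⟩ = 1.5408.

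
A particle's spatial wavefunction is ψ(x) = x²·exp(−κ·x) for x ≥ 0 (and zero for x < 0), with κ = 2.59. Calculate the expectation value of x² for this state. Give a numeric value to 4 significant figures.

⟨x²⟩ = ∫ x²·|ψ|² dx / ∫|ψ|² dx (integrals over the domain).
Every integrand reduces to terms xʲ·e^(−2κx) on [0, ∞); use ∫₀^∞ xʲ·e^(−2κx) dx = j!/(2κ)^(j+1).
State is unnormalized: ∫|ψ|² dx = 0.0064352, and ∫ψ*·x²·ψ dx = 0.0071949, so ⟨x²⟩ = 0.0071949 / 0.0064352.
⟨x²⟩ = 1.1181.

1.118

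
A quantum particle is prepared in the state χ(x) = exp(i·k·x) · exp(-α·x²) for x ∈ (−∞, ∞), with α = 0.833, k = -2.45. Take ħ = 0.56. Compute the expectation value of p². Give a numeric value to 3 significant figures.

p² χ = −ħ² d²χ/dx²; ⟨p²⟩ = −ħ² ∫ χ*·χ'' dx / ∫|χ|² dx.
Gaussian moments: ∫x^(2j)·e^(−2αx²) dx = (2j−1)!!/(4α)^j · √(π/(2α)), odd powers integrate to 0; here √(π/(2α)) = 1.3732. Derivatives: χ′ = (ik − 2αx)·χ, χ″ = ((ik − 2αx)² − 2α)·χ; the odd-in-x pieces drop out.
State is unnormalized: ∫|χ|² dx = 1.3732, and ∫χ*·(−ħ² χ'') dx = 2.9436, so ⟨p²⟩ = 2.9436 / 1.3732.
⟨p²⟩ = 2.1436.

2.14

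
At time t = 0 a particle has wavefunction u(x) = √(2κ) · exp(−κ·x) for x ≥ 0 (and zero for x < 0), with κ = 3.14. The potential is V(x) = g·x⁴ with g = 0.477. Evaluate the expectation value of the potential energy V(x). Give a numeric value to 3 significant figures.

⟨V⟩ = ∫ V(x)·|u|² dx.
Every integrand reduces to terms xʲ·e^(−2κx) on [0, ∞); use ∫₀^∞ xʲ·e^(−2κx) dx = j!/(2κ)^(j+1).
⟨V⟩ = 0.0073602.

0.00736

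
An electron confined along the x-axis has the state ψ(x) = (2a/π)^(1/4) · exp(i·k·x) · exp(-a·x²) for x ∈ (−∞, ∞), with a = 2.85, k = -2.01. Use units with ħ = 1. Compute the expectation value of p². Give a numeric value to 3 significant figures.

p² ψ = −ħ² d²ψ/dx²; ⟨p²⟩ = −ħ² ∫ ψ*·ψ'' dx.
Gaussian moments: ∫x^(2j)·e^(−2ax²) dx = (2j−1)!!/(4a)^j · √(π/(2a)), odd powers integrate to 0; here √(π/(2a)) = 0.74240. Derivatives: ψ′ = (ik − 2ax)·ψ, ψ″ = ((ik − 2ax)² − 2a)·ψ; the odd-in-x pieces drop out.
⟨p²⟩ = 6.8901.

6.89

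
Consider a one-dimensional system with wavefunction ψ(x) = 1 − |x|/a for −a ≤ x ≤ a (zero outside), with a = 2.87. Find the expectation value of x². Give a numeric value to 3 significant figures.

0.824

⟨x²⟩ = ∫ x²·|ψ|² dx / ∫|ψ|² dx (integrals over the domain).
ψ is even, so ∫ over [−a, a] = 2∫₀ᵃ with ψ = 1 − x/a there: ∫₀ᵃ (1 − x/a)² dx = a/3, ∫₀ᵃ x²(1 − x/a)² dx = a³/30, ∫₀ᵃ x⁴(1 − x/a)² dx = a⁵/105.
State is unnormalized: ∫|ψ|² dx = 1.9133, and ∫ψ*·x²·ψ dx = 1.5760, so ⟨x²⟩ = 1.5760 / 1.9133.
⟨x²⟩ = 0.82369.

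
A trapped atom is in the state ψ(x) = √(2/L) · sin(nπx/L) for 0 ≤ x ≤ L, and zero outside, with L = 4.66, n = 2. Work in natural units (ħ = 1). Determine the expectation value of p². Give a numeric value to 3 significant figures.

1.82

p² ψ = −ħ² d²ψ/dx²; ⟨p²⟩ = −ħ² ∫ ψ*·ψ'' dx.
d/dx sin(nπx/L) = (nπ/L)·cos(nπx/L) and d²/dx² sin(nπx/L) = −(nπ/L)²·sin(nπx/L); on 0 ≤ x ≤ L, ∫sin²(nπx/L) dx = L/2 and ∫sin(nπx/L)·cos(nπx/L) dx = 0.
⟨p²⟩ = 1.8180.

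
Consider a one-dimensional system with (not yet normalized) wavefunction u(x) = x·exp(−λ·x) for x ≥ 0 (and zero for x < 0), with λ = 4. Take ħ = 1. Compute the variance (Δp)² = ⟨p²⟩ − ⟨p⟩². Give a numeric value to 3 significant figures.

16.0

Compute ⟨p⟩ and ⟨p²⟩ separately; (Δp)² = ⟨p²⟩ − ⟨p⟩².
Differentiate x·exp(−λ·x) with the product rule; every integrand then reduces to terms xʲ·e^(−2λx) on [0, ∞), with ∫₀^∞ xʲ·e^(−2λx) dx = j!/(2λ)^(j+1).
Normalization: ∫|u|² dx = 0.0039063.
⟨p⟩ = 0.0000 and ⟨p²⟩ = 16.000.
(Δp)² = 16.000 − (0.0000)² = 16.000.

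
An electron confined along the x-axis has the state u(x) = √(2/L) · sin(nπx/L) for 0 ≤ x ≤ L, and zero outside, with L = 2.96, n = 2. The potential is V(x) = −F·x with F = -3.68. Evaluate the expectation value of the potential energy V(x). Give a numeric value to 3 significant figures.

⟨V⟩ = ∫ V(x)·|u|² dx.
With sin²θ = (1 − cos2θ)/2 on 0 ≤ x ≤ L: ∫sin²(nπx/L) dx = L/2, ∫x·sin²(nπx/L) dx = L²/4, ∫x²·sin²(nπx/L) dx = L³·(1/6 − 1/(4n²π²)); higher powers xᵏ the same way, integrating xᵏ·cos(2nπx/L) by parts.
⟨V⟩ = 5.4464.

5.45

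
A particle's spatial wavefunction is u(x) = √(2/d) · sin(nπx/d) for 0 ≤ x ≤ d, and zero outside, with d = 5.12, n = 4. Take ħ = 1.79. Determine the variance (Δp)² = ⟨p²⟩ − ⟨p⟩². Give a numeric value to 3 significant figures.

Compute ⟨p⟩ and ⟨p²⟩ separately; (Δp)² = ⟨p²⟩ − ⟨p⟩².
d/dx sin(nπx/d) = (nπ/d)·cos(nπx/d) and d²/dx² sin(nπx/d) = −(nπ/d)²·sin(nπx/d); on 0 ≤ x ≤ d, ∫sin²(nπx/d) dx = d/2 and ∫sin(nπx/d)·cos(nπx/d) dx = 0.
⟨p⟩ = 0.0000 and ⟨p²⟩ = 19.301.
(Δp)² = 19.301 − (0.0000)² = 19.301.

19.3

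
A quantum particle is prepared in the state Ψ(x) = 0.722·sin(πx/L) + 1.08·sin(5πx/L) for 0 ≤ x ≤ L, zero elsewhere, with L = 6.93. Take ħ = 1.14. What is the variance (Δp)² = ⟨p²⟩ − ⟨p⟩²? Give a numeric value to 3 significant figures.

4.70

Compute ⟨p⟩ and ⟨p²⟩ separately; (Δp)² = ⟨p²⟩ − ⟨p⟩².
d²/dx² sin(jπx/L) = −(jπ/L)²·sin(jπx/L); on 0 ≤ x ≤ L, ∫sin²(jπx/L) dx = L/2 and ∫sin(jπx/L)·sin(lπx/L) dx = 0 for j ≠ l, so only diagonal terms survive in ∫|Ψ|² and ∫Ψ·Ψ″; ∫Ψ·Ψ′ dx = [Ψ²/2] between the walls = 0.
Normalization: ∫|Ψ|² dx = 5.8478.
⟨p⟩ = 0.0000 and ⟨p²⟩ = 4.6972.
(Δp)² = 4.6972 − (0.0000)² = 4.6972.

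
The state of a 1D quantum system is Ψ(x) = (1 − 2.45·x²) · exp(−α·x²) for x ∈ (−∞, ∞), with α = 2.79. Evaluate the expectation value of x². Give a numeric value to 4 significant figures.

⟨x²⟩ = ∫ x²·|Ψ|² dx / ∫|Ψ|² dx (integrals over the domain).
Expand each integrand as polynomial × e^(−2αx²) and use ∫x^(2j)·e^(−2αx²) dx = (2j−1)!!/(4α)^j · √(π/(2α)), odd powers → 0; here √(π/(2α)) = 0.75034.
State is unnormalized: ∫|Ψ|² dx = 0.52938, and ∫Ψ*·x²·Ψ dx = 0.027279, so ⟨x²⟩ = 0.027279 / 0.52938.
⟨x²⟩ = 0.051530.

0.05153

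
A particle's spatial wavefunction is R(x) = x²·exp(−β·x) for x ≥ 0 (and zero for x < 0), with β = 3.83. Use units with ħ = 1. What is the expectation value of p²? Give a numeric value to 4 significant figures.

p² R = −ħ² d²R/dx²; ⟨p²⟩ = −ħ² ∫ R*·R'' dx / ∫|R|² dx.
Differentiate x²·exp(−β·x) with the product rule; every integrand then reduces to terms xʲ·e^(−2βx) on [0, ∞), with ∫₀^∞ xʲ·e^(−2βx) dx = j!/(2β)^(j+1).
State is unnormalized: ∫|R|² dx = 0.00091005, and ∫R*·(−ħ² R'') dx = 0.0044498, so ⟨p²⟩ = 0.0044498 / 0.00091005.
⟨p²⟩ = 4.8896.

4.890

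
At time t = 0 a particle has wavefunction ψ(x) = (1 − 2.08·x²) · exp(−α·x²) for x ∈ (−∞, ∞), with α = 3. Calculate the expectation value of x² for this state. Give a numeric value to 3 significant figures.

⟨x²⟩ = ∫ x²·|ψ|² dx / ∫|ψ|² dx (integrals over the domain).
Expand each integrand as polynomial × e^(−2αx²) and use ∫x^(2j)·e^(−2αx²) dx = (2j−1)!!/(4α)^j · √(π/(2α)), odd powers → 0; here √(π/(2α)) = 0.72360.
State is unnormalized: ∫|ψ|² dx = 0.53797, and ∫ψ*·x²·ψ dx = 0.024763, so ⟨x²⟩ = 0.024763 / 0.53797.
⟨x²⟩ = 0.046031.

0.0460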